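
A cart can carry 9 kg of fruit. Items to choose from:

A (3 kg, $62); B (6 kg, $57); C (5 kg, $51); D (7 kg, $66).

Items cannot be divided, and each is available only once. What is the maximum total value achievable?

Check high-value combinations within 9 kg:
- A+B: weight 3+6=9, value 62+57=119
- A+C: weight 3+5=8, value 62+51=113
- D: weight 7, value 66
- A: weight 3, value 62
Best: $119.

$119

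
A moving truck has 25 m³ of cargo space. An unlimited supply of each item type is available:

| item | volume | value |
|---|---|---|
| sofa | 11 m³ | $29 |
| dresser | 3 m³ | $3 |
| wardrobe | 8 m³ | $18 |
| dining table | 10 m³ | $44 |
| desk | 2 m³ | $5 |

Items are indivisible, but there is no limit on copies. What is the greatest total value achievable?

$98

Best value-per-unit is dining table at 44/10; filling with it alone gives 2×44 = 88.
Optimal mix: 2×dining table + 2×desk → volume 24, value 98.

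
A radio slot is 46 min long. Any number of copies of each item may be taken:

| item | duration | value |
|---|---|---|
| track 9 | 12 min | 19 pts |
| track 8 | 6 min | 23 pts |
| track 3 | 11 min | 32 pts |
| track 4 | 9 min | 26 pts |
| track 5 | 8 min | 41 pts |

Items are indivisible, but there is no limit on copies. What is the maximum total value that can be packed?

Best value-per-unit is track 5 at 41/8; filling with it alone gives 5×41 = 205.
Optimal mix: 1×track 8 + 5×track 5 → duration 46, value 228.

228 pts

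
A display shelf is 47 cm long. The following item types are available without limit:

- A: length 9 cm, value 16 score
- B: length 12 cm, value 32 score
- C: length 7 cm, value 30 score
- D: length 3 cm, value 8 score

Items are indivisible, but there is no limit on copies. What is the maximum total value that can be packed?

188 score

Best value-per-unit is C at 30/7; filling with it alone gives 6×30 = 180.
Optimal mix: 6×C + 1×D → length 45, value 188.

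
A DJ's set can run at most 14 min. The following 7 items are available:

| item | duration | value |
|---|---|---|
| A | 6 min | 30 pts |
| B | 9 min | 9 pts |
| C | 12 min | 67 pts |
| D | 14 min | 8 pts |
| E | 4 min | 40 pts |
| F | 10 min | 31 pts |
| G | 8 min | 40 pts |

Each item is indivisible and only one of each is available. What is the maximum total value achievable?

Check high-value combinations within 14 min:
- E+G: duration 4+8=12, value 40+40=80
- E+F: duration 4+10=14, value 40+31=71
- A+E: duration 6+4=10, value 30+40=70
- A+G: duration 6+8=14, value 30+40=70
Best: 80 pts.

80 pts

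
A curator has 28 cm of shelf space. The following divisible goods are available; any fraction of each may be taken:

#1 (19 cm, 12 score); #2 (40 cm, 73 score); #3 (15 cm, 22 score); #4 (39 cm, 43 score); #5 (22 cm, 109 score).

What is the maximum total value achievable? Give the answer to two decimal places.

Take in order of value per unit:
- #5 (109/22 per unit): all 22 → value 109, running total 109.00
- #2 (73/40 per unit): 6 of 40 → value 6×73/40 = 10.9500, running total 119.95
Total 119.95.

119.95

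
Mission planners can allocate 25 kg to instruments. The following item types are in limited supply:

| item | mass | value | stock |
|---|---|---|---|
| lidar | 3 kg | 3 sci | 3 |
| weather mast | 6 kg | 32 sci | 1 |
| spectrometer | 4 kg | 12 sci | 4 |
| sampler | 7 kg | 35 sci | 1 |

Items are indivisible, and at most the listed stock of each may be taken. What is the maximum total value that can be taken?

Top feasible selections:
- 1×weather mast + 3×spectrometer + 1×sampler: mass 25, value 103
- 1×lidar + 1×weather mast + 2×spectrometer + 1×sampler: mass 24, value 94
Best: 103 sci.

103 sci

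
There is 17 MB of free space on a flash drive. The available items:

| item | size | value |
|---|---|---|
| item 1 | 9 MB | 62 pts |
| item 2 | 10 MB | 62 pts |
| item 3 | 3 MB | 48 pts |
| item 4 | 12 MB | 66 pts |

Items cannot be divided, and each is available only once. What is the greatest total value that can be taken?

114 pts

Check high-value combinations within 17 MB:
- item 3+item 4: size 3+12=15, value 48+66=114
- item 1+item 3: size 9+3=12, value 62+48=110
- item 2+item 3: size 10+3=13, value 62+48=110
Best: 114 pts.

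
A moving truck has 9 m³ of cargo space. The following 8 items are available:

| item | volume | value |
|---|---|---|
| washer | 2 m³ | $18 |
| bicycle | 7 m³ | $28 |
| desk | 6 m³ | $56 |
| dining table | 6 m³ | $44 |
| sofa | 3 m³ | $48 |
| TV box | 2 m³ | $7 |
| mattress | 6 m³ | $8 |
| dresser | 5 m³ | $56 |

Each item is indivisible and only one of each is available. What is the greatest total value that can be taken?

Check high-value combinations within 9 m³:
- sofa+dresser: volume 3+5=8, value 48+56=104
- desk+sofa: volume 6+3=9, value 56+48=104
- dining table+sofa: volume 6+3=9, value 44+48=92
Best: $104.

$104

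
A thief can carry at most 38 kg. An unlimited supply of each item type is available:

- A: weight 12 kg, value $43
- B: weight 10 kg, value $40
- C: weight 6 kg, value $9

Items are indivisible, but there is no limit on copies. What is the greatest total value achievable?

Best value-per-unit is B at 40/10; filling with it alone gives 3×40 = 120.
Optimal mix: 1×A + 2×B + 1×C → weight 38, value 132.

$132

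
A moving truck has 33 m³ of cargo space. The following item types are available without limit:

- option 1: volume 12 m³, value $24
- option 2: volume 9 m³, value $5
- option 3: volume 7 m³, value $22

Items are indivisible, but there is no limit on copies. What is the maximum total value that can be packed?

Best value-per-unit is option 3 at 22/7; filling with it alone gives 4×22 = 88.
Optimal mix: 1×option 1 + 3×option 3 → volume 33, value 90.

$90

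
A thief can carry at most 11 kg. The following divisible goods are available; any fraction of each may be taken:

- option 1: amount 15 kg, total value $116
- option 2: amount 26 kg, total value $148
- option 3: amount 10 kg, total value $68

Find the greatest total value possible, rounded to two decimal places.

Take in order of value per unit:
- option 1 (116/15 per unit): 11 of 15 → value 11×116/15 = 85.0667, running total 85.07
Total 85.07.

85.07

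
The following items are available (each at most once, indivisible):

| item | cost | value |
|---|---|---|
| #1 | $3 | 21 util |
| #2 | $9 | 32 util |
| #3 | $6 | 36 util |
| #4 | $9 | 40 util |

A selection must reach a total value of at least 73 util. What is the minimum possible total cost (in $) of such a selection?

Subsets with value ≥ 73, sorted by total cost:
- #3+#4: cost 15, value 76
- #1+#3+#4: cost 18, value 97
Minimum cost: 15 $.

15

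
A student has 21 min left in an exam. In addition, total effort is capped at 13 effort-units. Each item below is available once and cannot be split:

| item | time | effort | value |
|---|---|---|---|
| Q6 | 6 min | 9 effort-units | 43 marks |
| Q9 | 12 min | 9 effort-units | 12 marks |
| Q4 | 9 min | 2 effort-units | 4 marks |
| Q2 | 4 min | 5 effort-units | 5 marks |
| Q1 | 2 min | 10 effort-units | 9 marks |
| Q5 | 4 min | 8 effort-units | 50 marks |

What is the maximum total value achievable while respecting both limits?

55 marks

Feasible sets respecting both limits:
- Q2+Q5: time 8, effort 13, value 55
- Q4+Q5: time 13, effort 10, value 54
- Q5: time 4, effort 8, value 50
- Q6+Q4: time 15, effort 11, value 47
Best: 55 marks.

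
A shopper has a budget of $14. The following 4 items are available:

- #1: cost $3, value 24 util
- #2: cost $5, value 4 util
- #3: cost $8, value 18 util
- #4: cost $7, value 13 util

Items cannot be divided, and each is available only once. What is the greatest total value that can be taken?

This is a 0/1 knapsack; check combinations near the capacity.
- #1+#3: cost 3+8=11, value 24+18=42
- #1+#4: cost 3+7=10, value 24+13=37
- #1+#2: cost 3+5=8, value 24+4=28
- #1: cost 3, value 24
- #2+#3: cost 5+8=13, value 4+18=22
Best: 42 util.

42 util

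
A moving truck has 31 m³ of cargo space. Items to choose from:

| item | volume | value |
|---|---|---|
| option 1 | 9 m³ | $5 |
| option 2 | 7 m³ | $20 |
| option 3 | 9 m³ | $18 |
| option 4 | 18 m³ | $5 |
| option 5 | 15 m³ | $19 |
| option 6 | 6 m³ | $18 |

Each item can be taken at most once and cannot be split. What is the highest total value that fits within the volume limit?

Check high-value combinations within 31 m³:
- option 1+option 2+option 3+option 6: volume 9+7+9+6=31, value 5+20+18+18=61
- option 2+option 5+option 6: volume 7+15+6=28, value 20+19+18=57
- option 2+option 3+option 5: volume 7+9+15=31, value 20+18+19=57
- option 2+option 3+option 6: volume 7+9+6=22, value 20+18+18=56
Best: $61.

$61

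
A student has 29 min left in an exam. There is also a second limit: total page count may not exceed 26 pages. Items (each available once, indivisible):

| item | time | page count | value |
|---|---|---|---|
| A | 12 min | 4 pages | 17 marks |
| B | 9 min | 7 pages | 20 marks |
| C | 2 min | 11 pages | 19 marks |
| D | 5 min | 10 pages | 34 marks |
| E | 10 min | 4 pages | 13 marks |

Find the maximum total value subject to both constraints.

71 marks

Feasible sets respecting both limits:
- A+B+D: time 26, page count 21, value 71
- A+C+D: time 19, page count 25, value 70
- B+D+E: time 24, page count 21, value 67
- C+D+E: time 17, page count 25, value 66
Best: 71 marks.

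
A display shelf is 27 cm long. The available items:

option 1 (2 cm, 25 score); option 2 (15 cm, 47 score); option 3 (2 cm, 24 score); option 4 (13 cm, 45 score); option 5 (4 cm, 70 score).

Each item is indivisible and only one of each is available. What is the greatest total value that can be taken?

Check high-value combinations within 27 cm:
- option 1+option 2+option 3+option 5: length 2+15+2+4=23, value 25+47+24+70=166
- option 1+option 3+option 4+option 5: length 2+2+13+4=21, value 25+24+45+70=164
- option 1+option 2+option 5: length 2+15+4=21, value 25+47+70=142
- option 2+option 3+option 5: length 15+2+4=21, value 47+24+70=141
- option 1+option 4+option 5: length 2+13+4=19, value 25+45+70=140
Best: 166 score.

166 score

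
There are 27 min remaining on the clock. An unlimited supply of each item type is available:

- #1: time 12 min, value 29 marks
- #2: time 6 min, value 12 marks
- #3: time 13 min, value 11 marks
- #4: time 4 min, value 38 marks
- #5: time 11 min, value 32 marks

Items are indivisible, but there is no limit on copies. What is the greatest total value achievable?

228 marks

Best value-per-unit is #4 at 38/4, and filling with it alone uses time 6×4=24. No mix of the others beats 6×38 = 228.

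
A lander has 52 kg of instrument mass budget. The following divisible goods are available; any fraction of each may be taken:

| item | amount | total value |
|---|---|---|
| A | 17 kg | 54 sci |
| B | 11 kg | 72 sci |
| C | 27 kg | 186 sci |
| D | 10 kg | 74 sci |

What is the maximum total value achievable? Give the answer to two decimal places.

Take in order of value per unit:
- D (74/10 per unit): all 10 → value 74, running total 74.00
- C (186/27 per unit): all 27 → value 186, running total 260.00
- B (72/11 per unit): all 11 → value 72, running total 332.00
- A (54/17 per unit): 4 of 17 → value 4×54/17 = 12.7059, running total 344.71
Total 344.71.

344.71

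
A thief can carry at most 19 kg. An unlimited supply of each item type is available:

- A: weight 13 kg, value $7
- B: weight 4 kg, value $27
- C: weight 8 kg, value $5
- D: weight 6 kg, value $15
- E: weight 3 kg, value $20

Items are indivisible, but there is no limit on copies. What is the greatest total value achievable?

Best value-per-unit is B at 27/4; filling with it alone gives 4×27 = 108.
Optimal mix: 4×B + 1×E → weight 19, value 128.

$128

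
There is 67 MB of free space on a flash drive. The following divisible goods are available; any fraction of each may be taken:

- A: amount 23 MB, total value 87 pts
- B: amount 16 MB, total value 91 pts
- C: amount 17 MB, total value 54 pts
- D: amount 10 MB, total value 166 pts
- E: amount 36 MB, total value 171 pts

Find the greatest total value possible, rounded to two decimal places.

446.91

Take in order of value per unit:
- D (166/10 per unit): all 10 → value 166, running total 166.00
- B (91/16 per unit): all 16 → value 91, running total 257.00
- E (171/36 per unit): all 36 → value 171, running total 428.00
- A (87/23 per unit): 5 of 23 → value 5×87/23 = 18.9130, running total 446.91
Total 446.91.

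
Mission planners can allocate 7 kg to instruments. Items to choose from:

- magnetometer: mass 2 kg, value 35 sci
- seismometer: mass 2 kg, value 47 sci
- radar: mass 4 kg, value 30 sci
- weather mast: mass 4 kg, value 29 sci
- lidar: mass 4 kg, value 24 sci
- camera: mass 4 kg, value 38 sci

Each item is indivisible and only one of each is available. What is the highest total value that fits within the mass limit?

85 sci

This is a 0/1 knapsack; check combinations near the capacity.
- seismometer+camera: mass 2+4=6, value 47+38=85
- magnetometer+seismometer: mass 2+2=4, value 35+47=82
- seismometer+radar: mass 2+4=6, value 47+30=77
- seismometer+weather mast: mass 2+4=6, value 47+29=76
- magnetometer+camera: mass 2+4=6, value 35+38=73
Best: 85 sci.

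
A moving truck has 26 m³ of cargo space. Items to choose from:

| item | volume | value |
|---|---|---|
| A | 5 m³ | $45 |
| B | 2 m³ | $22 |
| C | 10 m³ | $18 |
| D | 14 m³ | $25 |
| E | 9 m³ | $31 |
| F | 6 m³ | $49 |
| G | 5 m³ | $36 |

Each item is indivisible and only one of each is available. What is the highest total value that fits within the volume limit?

Check high-value combinations within 26 m³:
- A+E+F+G: volume 5+9+6+5=25, value 45+31+49+36=161
- A+B+F+G: volume 5+2+6+5=18, value 45+22+49+36=152
- A+C+F+G: volume 5+10+6+5=26, value 45+18+49+36=148
Best: $161.

$161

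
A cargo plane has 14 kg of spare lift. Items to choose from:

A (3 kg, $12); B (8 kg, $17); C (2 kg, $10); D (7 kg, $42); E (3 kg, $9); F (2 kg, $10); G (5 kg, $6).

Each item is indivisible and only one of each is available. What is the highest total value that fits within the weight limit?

Check high-value combinations within 14 kg:
- A+C+D+F: weight 3+2+7+2=14, value 12+10+42+10=74
- C+D+E+F: weight 2+7+3+2=14, value 10+42+9+10=71
- A+C+D: weight 3+2+7=12, value 12+10+42=64
- A+D+F: weight 3+7+2=12, value 12+42+10=64
- A+D+E: weight 3+7+3=13, value 12+42+9=63
Best: $74.

$74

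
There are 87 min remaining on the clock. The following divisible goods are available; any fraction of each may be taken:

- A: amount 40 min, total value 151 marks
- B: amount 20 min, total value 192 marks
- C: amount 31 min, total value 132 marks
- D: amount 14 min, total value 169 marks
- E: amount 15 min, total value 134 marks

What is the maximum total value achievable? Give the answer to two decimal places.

653.43

Take in order of value per unit:
- D (169/14 per unit): all 14 → value 169, running total 169.00
- B (192/20 per unit): all 20 → value 192, running total 361.00
- E (134/15 per unit): all 15 → value 134, running total 495.00
- C (132/31 per unit): all 31 → value 132, running total 627.00
- A (151/40 per unit): 7 of 40 → value 7×151/40 = 26.4250, running total 653.43
Total 653.43.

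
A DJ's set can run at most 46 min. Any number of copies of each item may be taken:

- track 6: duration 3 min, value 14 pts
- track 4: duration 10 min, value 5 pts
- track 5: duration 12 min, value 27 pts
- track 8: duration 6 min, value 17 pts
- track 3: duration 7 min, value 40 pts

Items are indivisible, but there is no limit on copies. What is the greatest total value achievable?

254 pts

Best value-per-unit is track 3 at 40/7; filling with it alone gives 6×40 = 240.
Optimal mix: 1×track 6 + 6×track 3 → duration 45, value 254.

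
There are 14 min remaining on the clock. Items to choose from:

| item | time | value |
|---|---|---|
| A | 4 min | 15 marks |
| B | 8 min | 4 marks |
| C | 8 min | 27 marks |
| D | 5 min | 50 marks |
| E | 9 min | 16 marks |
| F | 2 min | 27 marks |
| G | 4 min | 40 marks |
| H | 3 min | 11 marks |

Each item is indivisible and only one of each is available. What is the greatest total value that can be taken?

This is a 0/1 knapsack; check combinations near the capacity.
- D+F+G+H: time 5+2+4+3=14, value 50+27+40+11=128
- D+F+G: time 5+2+4=11, value 50+27+40=117
- A+D+G: time 4+5+4=13, value 15+50+40=105
- A+D+F+H: time 4+5+2+3=14, value 15+50+27+11=103
- D+G+H: time 5+4+3=12, value 50+40+11=101
Best: 128 marks.

128 marks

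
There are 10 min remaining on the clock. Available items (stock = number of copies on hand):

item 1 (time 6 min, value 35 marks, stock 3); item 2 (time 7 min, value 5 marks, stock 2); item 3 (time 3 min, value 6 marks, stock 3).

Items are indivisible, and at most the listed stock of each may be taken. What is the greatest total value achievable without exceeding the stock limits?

Top feasible selections:
- 1×item 1 + 1×item 3: time 9, value 41
- 1×item 1: time 6, value 35
- 3×item 3: time 9, value 18
Best: 41 marks.

41 marks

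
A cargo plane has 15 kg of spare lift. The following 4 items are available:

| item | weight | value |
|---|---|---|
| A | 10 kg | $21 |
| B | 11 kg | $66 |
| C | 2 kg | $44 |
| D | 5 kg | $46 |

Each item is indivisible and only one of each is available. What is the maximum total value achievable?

$110

Check high-value combinations within 15 kg:
- B+C: weight 11+2=13, value 66+44=110
- C+D: weight 2+5=7, value 44+46=90
- A+D: weight 10+5=15, value 21+46=67
Best: $110.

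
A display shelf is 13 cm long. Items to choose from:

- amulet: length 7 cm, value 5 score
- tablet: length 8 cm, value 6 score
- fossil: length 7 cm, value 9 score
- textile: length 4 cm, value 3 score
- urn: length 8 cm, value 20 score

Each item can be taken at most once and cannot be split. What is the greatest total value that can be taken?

23 score

Check high-value combinations within 13 cm:
- textile+urn: length 4+8=12, value 3+20=23
- urn: length 8, value 20
- fossil+textile: length 7+4=11, value 9+3=12
- fossil: length 7, value 9
- tablet+textile: length 8+4=12, value 6+3=9
Best: 23 score.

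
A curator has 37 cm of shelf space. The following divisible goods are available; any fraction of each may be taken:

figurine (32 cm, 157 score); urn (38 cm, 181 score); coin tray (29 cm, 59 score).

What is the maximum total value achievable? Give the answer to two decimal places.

Take in order of value per unit:
- figurine (157/32 per unit): all 32 → value 157, running total 157.00
- urn (181/38 per unit): 5 of 38 → value 5×181/38 = 23.8158, running total 180.82
Total 180.82.

180.82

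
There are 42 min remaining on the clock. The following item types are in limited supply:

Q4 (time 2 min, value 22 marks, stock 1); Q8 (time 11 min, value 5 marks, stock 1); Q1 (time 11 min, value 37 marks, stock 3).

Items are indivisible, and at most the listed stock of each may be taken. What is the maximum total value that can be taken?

133 marks

Best selections within time 42 and stock limits:
- 1×Q4 + 3×Q1: time 35, value 133
- 3×Q1: time 33, value 111
- 1×Q4 + 1×Q8 + 2×Q1: time 35, value 101
Best: 133 marks.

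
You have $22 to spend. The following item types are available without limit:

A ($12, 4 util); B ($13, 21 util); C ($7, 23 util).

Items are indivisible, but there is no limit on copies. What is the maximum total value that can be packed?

69 util

Best value-per-unit is C at 23/7, and filling with it alone uses cost 3×7=21. No mix of the others beats 3×23 = 69.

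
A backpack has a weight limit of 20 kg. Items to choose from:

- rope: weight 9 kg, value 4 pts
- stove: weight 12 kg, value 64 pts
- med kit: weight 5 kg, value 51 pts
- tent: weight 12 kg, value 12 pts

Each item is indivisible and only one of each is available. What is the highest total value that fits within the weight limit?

This is a 0/1 knapsack; check combinations near the capacity.
- stove+med kit: weight 12+5=17, value 64+51=115
- stove: weight 12, value 64
- med kit+tent: weight 5+12=17, value 51+12=63
- rope+med kit: weight 9+5=14, value 4+51=55
Best: 115 pts.

115 pts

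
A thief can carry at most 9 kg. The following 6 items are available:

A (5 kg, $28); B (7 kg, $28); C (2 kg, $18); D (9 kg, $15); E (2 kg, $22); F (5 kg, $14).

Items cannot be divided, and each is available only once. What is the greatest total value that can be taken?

$68

Check high-value combinations within 9 kg:
- A+C+E: weight 5+2+2=9, value 28+18+22=68
- C+E+F: weight 2+2+5=9, value 18+22+14=54
- A+E: weight 5+2=7, value 28+22=50
- B+E: weight 7+2=9, value 28+22=50
- A+C: weight 5+2=7, value 28+18=46
Best: $68.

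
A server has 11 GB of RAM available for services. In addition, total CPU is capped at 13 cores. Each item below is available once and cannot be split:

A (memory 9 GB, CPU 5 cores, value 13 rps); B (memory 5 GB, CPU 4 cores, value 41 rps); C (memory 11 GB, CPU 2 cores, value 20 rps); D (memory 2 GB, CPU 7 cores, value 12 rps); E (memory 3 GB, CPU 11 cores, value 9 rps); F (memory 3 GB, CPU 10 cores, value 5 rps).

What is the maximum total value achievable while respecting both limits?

Feasible sets respecting both limits:
- B+D: memory 7, CPU 11, value 53
- B: memory 5, CPU 4, value 41
- A+D: memory 11, CPU 12, value 25
- C: memory 11, CPU 2, value 20
Best: 53 rps.

53 rps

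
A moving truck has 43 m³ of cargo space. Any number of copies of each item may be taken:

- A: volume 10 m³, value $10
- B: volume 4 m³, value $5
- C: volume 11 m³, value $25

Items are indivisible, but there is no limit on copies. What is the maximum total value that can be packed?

Best value-per-unit is C at 25/11; filling with it alone gives 3×25 = 75.
Optimal mix: 1×A + 3×C → volume 43, value 85.

$85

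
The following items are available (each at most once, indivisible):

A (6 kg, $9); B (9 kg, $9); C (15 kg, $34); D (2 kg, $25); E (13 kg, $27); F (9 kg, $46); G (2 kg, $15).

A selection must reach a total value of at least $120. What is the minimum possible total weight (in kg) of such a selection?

28

Subsets with value ≥ 120, sorted by total weight:
- C+D+F+G: weight 28, value 120
- A+D+E+F+G: weight 32, value 122
- A+C+D+F+G: weight 34, value 129
- B+D+E+F+G: weight 35, value 122
Minimum weight: 28 kg.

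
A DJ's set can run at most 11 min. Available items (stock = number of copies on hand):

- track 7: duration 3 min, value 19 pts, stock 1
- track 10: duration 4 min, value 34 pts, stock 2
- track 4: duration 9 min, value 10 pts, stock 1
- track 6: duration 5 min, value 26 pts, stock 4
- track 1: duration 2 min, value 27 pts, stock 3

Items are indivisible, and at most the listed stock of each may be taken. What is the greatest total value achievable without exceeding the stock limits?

115 pts

Best selections within duration 11 and stock limits:
- 1×track 10 + 3×track 1: duration 10, value 115
- 1×track 6 + 3×track 1: duration 11, value 107
Best: 115 pts.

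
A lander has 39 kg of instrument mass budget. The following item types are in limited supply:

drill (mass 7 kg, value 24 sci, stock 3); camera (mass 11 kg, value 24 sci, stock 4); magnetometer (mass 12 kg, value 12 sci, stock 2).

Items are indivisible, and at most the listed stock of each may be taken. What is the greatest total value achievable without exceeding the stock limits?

Best selections within mass 39 and stock limits:
- 3×drill + 1×camera: mass 32, value 96
- 2×drill + 2×camera: mass 36, value 96
- 3×drill + 1×magnetometer: mass 33, value 84
Best: 96 sci.

96 sci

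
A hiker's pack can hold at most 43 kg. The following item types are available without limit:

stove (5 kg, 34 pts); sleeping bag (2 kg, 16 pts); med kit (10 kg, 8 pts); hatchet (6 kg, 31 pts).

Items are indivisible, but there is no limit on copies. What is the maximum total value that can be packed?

338 pts

Best value-per-unit is sleeping bag at 16/2; filling with it alone gives 21×16 = 336.
Optimal mix: 1×stove + 19×sleeping bag → weight 43, value 338.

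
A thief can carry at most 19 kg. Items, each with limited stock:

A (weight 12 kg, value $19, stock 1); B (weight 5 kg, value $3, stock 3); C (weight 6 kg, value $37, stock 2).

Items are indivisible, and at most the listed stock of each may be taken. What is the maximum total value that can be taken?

$77

Top feasible selections:
- 1×B + 2×C: weight 17, value 77
- 2×C: weight 12, value 74
- 1×A + 1×C: weight 18, value 56
Best: $77.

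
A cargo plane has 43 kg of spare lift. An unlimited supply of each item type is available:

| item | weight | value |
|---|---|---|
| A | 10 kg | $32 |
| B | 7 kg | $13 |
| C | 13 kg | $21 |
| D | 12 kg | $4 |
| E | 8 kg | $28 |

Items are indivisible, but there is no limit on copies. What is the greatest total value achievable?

Best value-per-unit is E at 28/8; filling with it alone gives 5×28 = 140.
Optimal mix: 1×A + 4×E → weight 42, value 144.

$144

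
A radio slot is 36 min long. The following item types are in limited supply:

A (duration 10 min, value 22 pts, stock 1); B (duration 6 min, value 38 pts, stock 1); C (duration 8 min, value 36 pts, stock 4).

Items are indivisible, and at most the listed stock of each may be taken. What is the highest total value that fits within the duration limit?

Top feasible selections:
- 1×B + 3×C: duration 30, value 146
- 4×C: duration 32, value 144
- 1×A + 1×B + 2×C: duration 32, value 132
- 1×A + 3×C: duration 34, value 130
Best: 146 pts.

146 pts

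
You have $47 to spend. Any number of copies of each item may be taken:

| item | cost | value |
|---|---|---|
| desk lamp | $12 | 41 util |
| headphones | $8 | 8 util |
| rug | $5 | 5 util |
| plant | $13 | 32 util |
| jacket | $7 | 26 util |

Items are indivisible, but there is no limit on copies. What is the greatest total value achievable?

Best value-per-unit is jacket at 26/7; filling with it alone gives 6×26 = 156.
Optimal mix: 1×desk lamp + 5×jacket → cost 47, value 171.

171 util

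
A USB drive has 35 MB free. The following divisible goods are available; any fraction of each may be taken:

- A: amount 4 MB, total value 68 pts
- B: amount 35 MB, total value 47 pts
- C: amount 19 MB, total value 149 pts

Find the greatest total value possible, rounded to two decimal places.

233.11

Take in order of value per unit:
- A (68/4 per unit): all 4 → value 68, running total 68.00
- C (149/19 per unit): all 19 → value 149, running total 217.00
- B (47/35 per unit): 12 of 35 → value 12×47/35 = 16.1143, running total 233.11
Total 233.11.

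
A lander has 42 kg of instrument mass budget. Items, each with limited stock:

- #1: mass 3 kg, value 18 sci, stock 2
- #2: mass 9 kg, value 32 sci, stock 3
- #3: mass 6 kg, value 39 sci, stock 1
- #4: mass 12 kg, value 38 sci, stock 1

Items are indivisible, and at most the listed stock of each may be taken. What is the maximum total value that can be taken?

Top feasible selections:
- 2×#1 + 2×#2 + 1×#3 + 1×#4: mass 42, value 177
- 2×#1 + 3×#2 + 1×#3: mass 39, value 171
- 1×#1 + 2×#2 + 1×#3 + 1×#4: mass 39, value 159
- 1×#1 + 3×#2 + 1×#3: mass 36, value 153
Best: 177 sci.

177 sci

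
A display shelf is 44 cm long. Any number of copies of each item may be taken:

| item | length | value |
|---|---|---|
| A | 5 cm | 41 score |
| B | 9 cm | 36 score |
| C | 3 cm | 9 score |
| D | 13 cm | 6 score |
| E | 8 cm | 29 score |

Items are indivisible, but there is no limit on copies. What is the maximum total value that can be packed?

Best value-per-unit is A at 41/5; filling with it alone gives 8×41 = 328.
Optimal mix: 8×A + 1×C → length 43, value 337.

337 score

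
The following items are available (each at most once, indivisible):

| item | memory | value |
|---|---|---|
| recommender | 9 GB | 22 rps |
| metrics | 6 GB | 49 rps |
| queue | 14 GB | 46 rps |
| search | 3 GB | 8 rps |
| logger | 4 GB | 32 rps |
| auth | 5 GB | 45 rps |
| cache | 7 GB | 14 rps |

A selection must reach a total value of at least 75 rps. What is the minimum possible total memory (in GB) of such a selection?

9

Subsets with value ≥ 75, sorted by total memory:
- logger+auth: memory 9, value 77
- metrics+logger: memory 10, value 81
- metrics+auth: memory 11, value 94
Minimum memory: 9 GB.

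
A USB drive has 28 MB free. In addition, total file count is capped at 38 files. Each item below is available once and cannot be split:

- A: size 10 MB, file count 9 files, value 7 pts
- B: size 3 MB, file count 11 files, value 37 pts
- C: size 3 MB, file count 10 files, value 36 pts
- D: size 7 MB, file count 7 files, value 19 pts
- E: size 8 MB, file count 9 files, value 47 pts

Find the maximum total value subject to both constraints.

139 pts

Feasible sets respecting both limits:
- B+C+D+E: size 21, file count 37, value 139
- B+C+E: size 14, file count 30, value 120
- A+B+D+E: size 28, file count 36, value 110
Best: 139 pts.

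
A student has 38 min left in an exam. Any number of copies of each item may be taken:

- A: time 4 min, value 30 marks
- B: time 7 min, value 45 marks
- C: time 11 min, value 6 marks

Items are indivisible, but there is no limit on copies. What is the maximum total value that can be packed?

270 marks

Best value-per-unit is A at 30/4, and filling with it alone uses time 9×4=36. No mix of the others beats 9×30 = 270.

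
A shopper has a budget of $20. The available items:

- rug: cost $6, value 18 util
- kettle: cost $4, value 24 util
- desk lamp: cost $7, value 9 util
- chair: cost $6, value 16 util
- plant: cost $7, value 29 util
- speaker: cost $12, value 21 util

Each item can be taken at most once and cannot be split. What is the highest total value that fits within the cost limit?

Check high-value combinations within $20:
- rug+kettle+plant: cost 6+4+7=17, value 18+24+29=71
- kettle+chair+plant: cost 4+6+7=17, value 24+16+29=69
- rug+chair+plant: cost 6+6+7=19, value 18+16+29=63
- kettle+desk lamp+plant: cost 4+7+7=18, value 24+9+29=62
- rug+kettle+chair: cost 6+4+6=16, value 18+24+16=58
Best: 71 util.

71 util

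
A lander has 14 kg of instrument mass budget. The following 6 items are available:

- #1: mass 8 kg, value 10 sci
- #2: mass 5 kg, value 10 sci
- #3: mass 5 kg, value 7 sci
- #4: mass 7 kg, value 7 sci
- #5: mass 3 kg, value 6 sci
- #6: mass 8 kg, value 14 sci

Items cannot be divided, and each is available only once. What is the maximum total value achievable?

This is a 0/1 knapsack; check combinations near the capacity.
- #2+#6: mass 5+8=13, value 10+14=24
- #2+#3+#5: mass 5+5+3=13, value 10+7+6=23
- #3+#6: mass 5+8=13, value 7+14=21
- #5+#6: mass 3+8=11, value 6+14=20
Best: 24 sci.

24 sci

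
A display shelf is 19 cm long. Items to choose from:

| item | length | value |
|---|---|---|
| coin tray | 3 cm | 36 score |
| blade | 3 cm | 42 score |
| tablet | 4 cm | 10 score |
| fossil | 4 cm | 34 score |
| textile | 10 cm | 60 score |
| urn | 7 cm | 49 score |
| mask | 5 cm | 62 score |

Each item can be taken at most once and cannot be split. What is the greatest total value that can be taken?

189 score

Check high-value combinations within 19 cm:
- coin tray+blade+urn+mask: length 3+3+7+5=18, value 36+42+49+62=189
- blade+fossil+urn+mask: length 3+4+7+5=19, value 42+34+49+62=187
- coin tray+blade+tablet+fossil+mask: length 3+3+4+4+5=19, value 36+42+10+34+62=184
- coin tray+fossil+urn+mask: length 3+4+7+5=19, value 36+34+49+62=181
Best: 189 score.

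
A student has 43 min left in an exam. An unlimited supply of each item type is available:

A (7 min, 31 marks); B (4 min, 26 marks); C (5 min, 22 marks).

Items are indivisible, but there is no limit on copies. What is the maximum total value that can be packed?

265 marks

Best value-per-unit is B at 26/4; filling with it alone gives 10×26 = 260.
Optimal mix: 1×A + 9×B → time 43, value 265.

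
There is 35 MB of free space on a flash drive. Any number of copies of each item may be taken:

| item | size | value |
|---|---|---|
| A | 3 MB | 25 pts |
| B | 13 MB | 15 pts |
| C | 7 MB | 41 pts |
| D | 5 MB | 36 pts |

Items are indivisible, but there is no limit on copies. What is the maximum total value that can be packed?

Best value-per-unit is A at 25/3; filling with it alone gives 11×25 = 275.
Optimal mix: 10×A + 1×D → size 35, value 286.

286 pts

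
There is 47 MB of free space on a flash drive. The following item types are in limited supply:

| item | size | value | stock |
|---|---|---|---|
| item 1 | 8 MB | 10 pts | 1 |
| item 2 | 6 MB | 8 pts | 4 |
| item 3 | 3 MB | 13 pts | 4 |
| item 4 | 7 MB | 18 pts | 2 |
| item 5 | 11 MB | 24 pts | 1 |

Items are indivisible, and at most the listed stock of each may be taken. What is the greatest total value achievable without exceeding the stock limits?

122 pts

Best selections within size 47 and stock limits:
- 1×item 1 + 4×item 3 + 2×item 4 + 1×item 5: size 45, value 122
- 1×item 2 + 4×item 3 + 2×item 4 + 1×item 5: size 43, value 120
- 2×item 2 + 3×item 3 + 2×item 4 + 1×item 5: size 46, value 115
- 1×item 1 + 2×item 2 + 4×item 3 + 2×item 4: size 46, value 114
Best: 122 pts.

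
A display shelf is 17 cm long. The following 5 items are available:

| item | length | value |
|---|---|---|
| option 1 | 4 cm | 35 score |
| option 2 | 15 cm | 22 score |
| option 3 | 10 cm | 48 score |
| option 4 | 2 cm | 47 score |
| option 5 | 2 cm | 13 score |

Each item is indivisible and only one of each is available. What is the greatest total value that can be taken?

Check high-value combinations within 17 cm:
- option 1+option 3+option 4: length 4+10+2=16, value 35+48+47=130
- option 3+option 4+option 5: length 10+2+2=14, value 48+47+13=108
- option 1+option 3+option 5: length 4+10+2=16, value 35+48+13=96
Best: 130 score.

130 score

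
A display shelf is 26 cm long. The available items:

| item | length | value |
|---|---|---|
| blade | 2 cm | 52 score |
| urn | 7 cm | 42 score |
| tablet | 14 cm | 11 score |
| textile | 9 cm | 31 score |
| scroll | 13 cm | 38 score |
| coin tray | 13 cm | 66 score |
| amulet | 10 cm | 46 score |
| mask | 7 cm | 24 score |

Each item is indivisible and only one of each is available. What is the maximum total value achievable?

This is a 0/1 knapsack; check combinations near the capacity.
- blade+coin tray+amulet: length 2+13+10=25, value 52+66+46=164
- blade+urn+amulet+mask: length 2+7+10+7=26, value 52+42+46+24=164
- blade+urn+coin tray: length 2+7+13=22, value 52+42+66=160
Best: 164 score.

164 score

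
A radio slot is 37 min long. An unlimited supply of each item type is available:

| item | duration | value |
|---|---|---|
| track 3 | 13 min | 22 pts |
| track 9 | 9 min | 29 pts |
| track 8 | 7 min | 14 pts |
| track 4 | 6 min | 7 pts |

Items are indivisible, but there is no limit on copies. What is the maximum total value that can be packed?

Best value-per-unit is track 9 at 29/9, and filling with it alone uses duration 4×9=36. No mix of the others beats 4×29 = 116.

116 pts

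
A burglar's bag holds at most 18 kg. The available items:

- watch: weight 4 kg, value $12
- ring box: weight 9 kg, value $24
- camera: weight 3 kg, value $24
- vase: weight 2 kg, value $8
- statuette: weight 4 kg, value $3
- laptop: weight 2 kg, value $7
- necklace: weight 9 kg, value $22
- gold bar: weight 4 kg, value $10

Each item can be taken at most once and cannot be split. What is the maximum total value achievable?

Check high-value combinations within 18 kg:
- watch+ring box+camera+vase: weight 4+9+3+2=18, value 12+24+24+8=68
- watch+ring box+camera+laptop: weight 4+9+3+2=18, value 12+24+24+7=67
- watch+camera+vase+necklace: weight 4+3+2+9=18, value 12+24+8+22=66
- ring box+camera+vase+gold bar: weight 9+3+2+4=18, value 24+24+8+10=66
- watch+camera+laptop+necklace: weight 4+3+2+9=18, value 12+24+7+22=65
Best: $68.

$68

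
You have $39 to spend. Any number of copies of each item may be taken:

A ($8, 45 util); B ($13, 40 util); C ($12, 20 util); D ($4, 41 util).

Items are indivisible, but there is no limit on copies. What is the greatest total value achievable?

369 util

Best value-per-unit is D at 41/4, and filling with it alone uses cost 9×4=36. No mix of the others beats 9×41 = 369.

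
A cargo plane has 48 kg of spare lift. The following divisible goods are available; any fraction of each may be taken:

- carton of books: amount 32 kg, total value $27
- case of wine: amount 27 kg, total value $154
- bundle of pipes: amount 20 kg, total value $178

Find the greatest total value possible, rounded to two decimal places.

Take in order of value per unit:
- bundle of pipes (178/20 per unit): all 20 → value 178, running total 178.00
- case of wine (154/27 per unit): all 27 → value 154, running total 332.00
- carton of books (27/32 per unit): 1 of 32 → value 1×27/32 = 0.8438, running total 332.84
Total 332.84.

332.84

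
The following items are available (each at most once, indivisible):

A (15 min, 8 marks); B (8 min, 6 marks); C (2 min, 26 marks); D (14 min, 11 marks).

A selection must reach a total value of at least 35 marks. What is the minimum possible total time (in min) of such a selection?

16

Subsets with value ≥ 35, sorted by total time:
- C+D: time 16, value 37
- B+C+D: time 24, value 43
- A+B+C: time 25, value 40
- A+C+D: time 31, value 45
Minimum time: 16 min.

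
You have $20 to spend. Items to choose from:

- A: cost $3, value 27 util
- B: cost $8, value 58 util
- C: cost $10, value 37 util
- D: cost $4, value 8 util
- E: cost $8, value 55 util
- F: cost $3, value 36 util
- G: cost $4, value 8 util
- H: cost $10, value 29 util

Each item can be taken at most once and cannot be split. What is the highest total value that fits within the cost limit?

149 util

Check high-value combinations within $20:
- B+E+F: cost 8+8+3=19, value 58+55+36=149
- A+B+E: cost 3+8+8=19, value 27+58+55=140
- A+B+D+F: cost 3+8+4+3=18, value 27+58+8+36=129
Best: 149 util.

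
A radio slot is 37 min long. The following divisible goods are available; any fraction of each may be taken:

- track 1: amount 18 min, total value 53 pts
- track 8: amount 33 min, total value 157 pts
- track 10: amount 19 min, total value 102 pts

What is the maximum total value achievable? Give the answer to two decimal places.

Take in order of value per unit:
- track 10 (102/19 per unit): all 19 → value 102, running total 102.00
- track 8 (157/33 per unit): 18 of 33 → value 18×157/33 = 85.6364, running total 187.64
Total 187.64.

187.64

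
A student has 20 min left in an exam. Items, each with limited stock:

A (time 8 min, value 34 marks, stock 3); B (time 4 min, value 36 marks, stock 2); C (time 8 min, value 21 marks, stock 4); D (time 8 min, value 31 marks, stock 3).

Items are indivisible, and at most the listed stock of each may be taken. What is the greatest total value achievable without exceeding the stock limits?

106 marks

Top feasible selections:
- 1×A + 2×B: time 16, value 106
- 2×A + 1×B: time 20, value 104
Best: 106 marks.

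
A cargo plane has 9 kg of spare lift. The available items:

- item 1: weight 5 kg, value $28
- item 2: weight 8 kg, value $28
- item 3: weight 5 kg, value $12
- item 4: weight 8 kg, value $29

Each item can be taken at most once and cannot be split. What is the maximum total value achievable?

$29

Check high-value combinations within 9 kg:
- item 4: weight 8, value 29
- item 1: weight 5, value 28
- item 2: weight 8, value 28
Best: $29.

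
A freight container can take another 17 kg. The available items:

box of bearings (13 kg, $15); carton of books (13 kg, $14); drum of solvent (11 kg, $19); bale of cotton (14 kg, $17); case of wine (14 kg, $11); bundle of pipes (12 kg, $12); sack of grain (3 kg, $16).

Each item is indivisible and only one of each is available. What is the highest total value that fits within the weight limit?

$35

Check high-value combinations within 17 kg:
- drum of solvent+sack of grain: weight 11+3=14, value 19+16=35
- bale of cotton+sack of grain: weight 14+3=17, value 17+16=33
- box of bearings+sack of grain: weight 13+3=16, value 15+16=31
- carton of books+sack of grain: weight 13+3=16, value 14+16=30
- bundle of pipes+sack of grain: weight 12+3=15, value 12+16=28
Best: $35.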